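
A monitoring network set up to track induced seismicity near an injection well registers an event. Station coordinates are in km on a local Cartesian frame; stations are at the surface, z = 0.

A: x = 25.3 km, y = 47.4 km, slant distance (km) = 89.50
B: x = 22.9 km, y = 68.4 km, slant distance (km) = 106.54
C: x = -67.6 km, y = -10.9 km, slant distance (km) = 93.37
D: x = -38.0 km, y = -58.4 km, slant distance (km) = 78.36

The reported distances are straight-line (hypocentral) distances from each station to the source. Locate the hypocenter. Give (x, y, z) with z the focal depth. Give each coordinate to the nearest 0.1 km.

Each station gives a sphere (x−x_i)² + (y−y_i)² + z² = d_i² (stations at z=0).
Subtracting the A sphere from B and C: z² cancels, leaving linear equations in x and y:
-4.8 x + 42.0 y = -1024.40
-185.8 x − 116.6 y = 1094.01
Solving: x ≈ 8.788, y ≈ -23.386 km (keep extra digits for the depth step; rounded: 8.8, -23.4).
Then from the A sphere: z² = 89.50² − (x − 25.3)² − (y − 47.4)² with x = 8.788, y = -23.386, so z ≈ 52.220 ≈ 52.2 km.

x ≈ 8.8 km, y ≈ -23.4 km, depth ≈ 52.2 km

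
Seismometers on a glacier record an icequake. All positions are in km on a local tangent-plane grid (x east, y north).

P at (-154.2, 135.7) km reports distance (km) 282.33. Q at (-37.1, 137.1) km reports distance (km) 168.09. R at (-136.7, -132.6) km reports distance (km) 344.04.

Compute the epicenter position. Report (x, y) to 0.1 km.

124.6 km east, 91.2 km north

Circle about each station: (x + 154.2)² + (y − 135.7)² = 282.33²; (x + 37.1)² + (y − 137.1)² = 168.09²; (x + 136.7)² + (y + 132.6)² = 344.04².
Subtracting the P equation from the Q and R equations removes the quadratic terms:
234.2 x + 2.8 y = 29436.67
35.0 x − 536.6 y = -44575.77
Solving the 2×2 system: x ≈ 124.6, y ≈ 91.2 km.
Check against P (with the unrounded x, y): √((x + 154.2)²+(y − 135.7)²) = 282.33 ≈ 282.33 km. ✓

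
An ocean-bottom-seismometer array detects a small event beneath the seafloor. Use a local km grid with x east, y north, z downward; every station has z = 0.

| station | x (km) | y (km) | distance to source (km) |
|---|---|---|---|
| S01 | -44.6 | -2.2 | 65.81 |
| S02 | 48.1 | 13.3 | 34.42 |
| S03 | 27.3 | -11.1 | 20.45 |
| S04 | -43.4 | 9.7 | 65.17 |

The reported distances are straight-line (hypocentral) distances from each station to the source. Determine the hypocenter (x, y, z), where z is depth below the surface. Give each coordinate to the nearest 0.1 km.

x ≈ 19.5 km, y ≈ 0.9 km, depth ≈ 14.6 km

Each station gives a sphere (x−x_i)² + (y−y_i)² + z² = d_i² (stations at z=0).
Subtracting the S01 sphere from S02 and S03: z² cancels, leaving linear equations in x and y:
185.4 x + 31.0 y = 3642.72
143.8 x − 17.8 y = 2787.25
Solving: x ≈ 19.496, y ≈ 0.911 km (keep extra digits for the depth step; rounded: 19.5, 0.9).
Then from the S01 sphere: z² = 65.81² − (x + 44.6)² − (y + 2.2)² with x = 19.496, y = 0.911, so z ≈ 14.594 ≈ 14.6 km.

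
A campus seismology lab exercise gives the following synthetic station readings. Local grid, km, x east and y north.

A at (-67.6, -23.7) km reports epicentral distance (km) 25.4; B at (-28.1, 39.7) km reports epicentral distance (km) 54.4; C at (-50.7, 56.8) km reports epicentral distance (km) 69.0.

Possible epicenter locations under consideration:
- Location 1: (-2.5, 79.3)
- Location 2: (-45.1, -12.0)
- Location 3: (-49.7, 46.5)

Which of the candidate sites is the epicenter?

Location 2

For each candidate, compare |candidate − station| to the reported distance:
Location 1: residuals A 96.4, B 7.2, C 15.8 → max 96.4 km
Location 2: residuals A 0.0, B 0.0, C 0.0 → max 0.0 km
Location 3: residuals A 47.0, B 31.8, C 58.7 → max 58.7 km
Only Location 2 has all residuals ≈ 0.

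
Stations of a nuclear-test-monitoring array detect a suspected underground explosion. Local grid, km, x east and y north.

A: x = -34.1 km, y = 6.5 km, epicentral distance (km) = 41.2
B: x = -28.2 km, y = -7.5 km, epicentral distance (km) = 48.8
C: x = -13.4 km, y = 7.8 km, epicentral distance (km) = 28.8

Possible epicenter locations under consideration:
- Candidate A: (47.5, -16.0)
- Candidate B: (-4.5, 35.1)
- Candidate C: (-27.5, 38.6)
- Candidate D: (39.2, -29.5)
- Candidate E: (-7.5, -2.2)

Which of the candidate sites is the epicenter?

Candidate B

For each candidate, compare |candidate − station| to the reported distance:
Candidate A: residuals A 43.4, B 27.4, C 36.6 → max 43.4 km
Candidate B: residuals A 0.0, B 0.1, C 0.1 → max 0.1 km
Candidate C: residuals A 8.4, B 2.7, C 5.1 → max 8.4 km
Candidate D: residuals A 40.5, B 22.1, C 35.7 → max 40.5 km
Candidate E: residuals A 13.2, B 27.4, C 17.2 → max 27.4 km
Only Candidate B has all residuals ≈ 0.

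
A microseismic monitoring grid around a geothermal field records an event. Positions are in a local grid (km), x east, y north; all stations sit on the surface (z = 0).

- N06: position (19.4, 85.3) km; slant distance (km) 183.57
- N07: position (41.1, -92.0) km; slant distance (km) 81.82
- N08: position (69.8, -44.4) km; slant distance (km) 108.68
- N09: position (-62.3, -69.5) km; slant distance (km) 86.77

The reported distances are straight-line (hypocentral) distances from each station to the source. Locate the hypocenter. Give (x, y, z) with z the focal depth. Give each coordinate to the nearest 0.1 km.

Each station gives a sphere (x−x_i)² + (y−y_i)² + z² = d_i² (stations at z=0).
Subtracting the N06 sphere from N07 and N08: z² cancels, leaving linear equations in x and y:
43.4 x − 354.6 y = 29504.19
100.8 x − 259.4 y = 21077.55
Solving: x ≈ -7.322, y ≈ -84.100 km (keep extra digits for the depth step; rounded: -7.3, -84.1).
Then from the N06 sphere: z² = 183.57² − (x − 19.4)² − (y − 85.3)² with x = -7.322, y = -84.100, so z ≈ 65.479 ≈ 65.5 km.
Check against N09 (with the unrounded solution): distance 86.74 ≈ 86.77 km. ✓

x ≈ -7.3 km, y ≈ -84.1 km, depth ≈ 65.5 km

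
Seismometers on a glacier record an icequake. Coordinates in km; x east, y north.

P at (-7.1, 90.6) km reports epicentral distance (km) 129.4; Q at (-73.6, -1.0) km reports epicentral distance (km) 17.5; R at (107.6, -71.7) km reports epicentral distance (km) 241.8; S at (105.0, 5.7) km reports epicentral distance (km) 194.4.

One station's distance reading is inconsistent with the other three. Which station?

R

Solve using three stations at a time. Using P, Q, S (subtract circle equations pairwise → linear system) gives (x, y) ≈ (-88.8, -9.8).
Distances from that point to each station vs reported:
  P: calculated 129.4 vs reported 129.4 → residual 0.0 km
  Q: calculated 17.5 vs reported 17.5 → residual 0.0 km
  R: calculated 205.9 vs reported 241.8 → residual 35.9 km
  S: calculated 194.4 vs reported 194.4 → residual 0.0 km
P, Q, S are mutually consistent (residuals ≈ 0); R is off by 35.9 km.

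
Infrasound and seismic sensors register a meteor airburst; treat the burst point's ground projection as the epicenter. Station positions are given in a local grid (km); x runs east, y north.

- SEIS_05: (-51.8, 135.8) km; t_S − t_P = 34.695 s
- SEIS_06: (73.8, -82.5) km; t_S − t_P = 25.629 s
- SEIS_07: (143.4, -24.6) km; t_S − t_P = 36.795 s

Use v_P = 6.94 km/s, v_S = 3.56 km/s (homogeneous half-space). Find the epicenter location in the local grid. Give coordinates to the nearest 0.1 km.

Distance from S−P lag: d = Δt · v_P v_S / (v_P − v_S) = Δt · (6.94·3.56)/(6.94−3.56) ≈ 7.3096·Δt.
So d_SEIS_05 = 253.61, d_SEIS_06 = 187.34, d_SEIS_07 = 268.96 km.
Circle about each station: (x + 51.8)² + (y − 135.8)² = 253.61²; (x − 73.8)² + (y + 82.5)² = 187.34²; (x − 143.4)² + (y + 24.6)² = 268.96².
Subtracting the SEIS_05 equation from the SEIS_06 and SEIS_07 equations removes the quadratic terms:
251.2 x − 436.6 y = 20349.57
390.4 x − 320.8 y = -7977.61
Solving the 2×2 system: x ≈ -111.4, y ≈ -110.7 km.

-111.4 km east, -110.7 km north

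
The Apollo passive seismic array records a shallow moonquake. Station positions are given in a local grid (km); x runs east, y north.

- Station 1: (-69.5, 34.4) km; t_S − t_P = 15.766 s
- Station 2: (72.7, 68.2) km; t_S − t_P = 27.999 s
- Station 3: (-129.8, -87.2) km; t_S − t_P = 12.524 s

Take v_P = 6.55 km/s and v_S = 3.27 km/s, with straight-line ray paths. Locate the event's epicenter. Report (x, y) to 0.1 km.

x ≈ -50.6 km, y ≈ -66.8 km

Distance from S−P lag: d = Δt · v_P v_S / (v_P − v_S) = Δt · (6.55·3.27)/(6.55−3.27) ≈ 6.5300·Δt.
So d_Station 1 = 102.95, d_Station 2 = 182.83, d_Station 3 = 81.78 km.
Circle about each station: (x + 69.5)² + (y − 34.4)² = 102.95²; (x − 72.7)² + (y − 68.2)² = 182.83²; (x + 129.8)² + (y + 87.2)² = 81.78².
Subtracting pairs of circle equations eliminates x²+y² and gives linear equations (the radical axes):
284.4 x + 67.6 y = -18905.19
-120.6 x − 243.2 y = 22349.00
Solving the 2×2 system: x ≈ -50.6, y ≈ -66.8 km.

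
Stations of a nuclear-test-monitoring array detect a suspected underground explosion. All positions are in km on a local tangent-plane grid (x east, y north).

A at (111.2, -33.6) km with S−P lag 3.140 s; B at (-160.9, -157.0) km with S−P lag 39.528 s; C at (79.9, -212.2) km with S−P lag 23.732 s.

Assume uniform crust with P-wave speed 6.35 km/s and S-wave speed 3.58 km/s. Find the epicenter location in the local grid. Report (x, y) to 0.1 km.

Distance from S−P lag: d = Δt · v_P v_S / (v_P − v_S) = Δt · (6.35·3.58)/(6.35−3.58) ≈ 8.2069·Δt.
So d_A = 25.77, d_B = 324.40, d_C = 194.77 km.
Circle about each station: (x − 111.2)² + (y + 33.6)² = 25.77²; (x + 160.9)² + (y + 157.0)² = 324.40²; (x − 79.9)² + (y + 212.2)² = 194.77².
Subtracting pairs of circle equations eliminates x²+y² and gives linear equations (the radical axes):
-544.2 x − 246.8 y = -67527.86
-62.6 x − 357.2 y = 647.19
Solving the 2×2 system: x ≈ 135.7, y ≈ -25.6 km.

x ≈ 135.7 km, y ≈ -25.6 km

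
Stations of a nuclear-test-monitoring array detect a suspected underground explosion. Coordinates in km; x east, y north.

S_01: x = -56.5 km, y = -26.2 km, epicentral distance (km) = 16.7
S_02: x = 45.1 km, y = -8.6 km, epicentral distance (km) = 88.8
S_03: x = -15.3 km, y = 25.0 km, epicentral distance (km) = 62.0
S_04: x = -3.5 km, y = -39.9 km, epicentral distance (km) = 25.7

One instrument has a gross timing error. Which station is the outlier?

S_04

Solve using three stations at a time. Using S_01, S_02, S_03 (subtract circle equations pairwise → linear system) gives (x, y) ≈ (-40.7, -31.6).
Distances from that point to each station vs reported:
  S_01: calculated 16.7 vs reported 16.7 → residual 0.0 km
  S_02: calculated 88.8 vs reported 88.8 → residual 0.0 km
  S_03: calculated 62.0 vs reported 62.0 → residual 0.0 km
  S_04: calculated 38.1 vs reported 25.7 → residual 12.4 km
S_01, S_02, S_03 are mutually consistent (residuals ≈ 0); S_04 is off by 12.4 km.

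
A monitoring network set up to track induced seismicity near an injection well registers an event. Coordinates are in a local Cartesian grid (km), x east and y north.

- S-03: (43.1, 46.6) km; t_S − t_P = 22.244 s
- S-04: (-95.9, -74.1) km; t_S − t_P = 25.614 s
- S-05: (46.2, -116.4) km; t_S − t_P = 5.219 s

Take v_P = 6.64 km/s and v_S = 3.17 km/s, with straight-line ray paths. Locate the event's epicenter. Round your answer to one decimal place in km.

(58.9, -87.4)

Distance from S−P lag: d = Δt · v_P v_S / (v_P − v_S) = Δt · (6.64·3.17)/(6.64−3.17) ≈ 6.0659·Δt.
So d_S-03 = 134.93, d_S-04 = 155.37, d_S-05 = 31.66 km.
Circle about each station: (x − 43.1)² + (y − 46.6)² = 134.93²; (x + 95.9)² + (y + 74.1)² = 155.37²; (x − 46.2)² + (y + 116.4)² = 31.66².
Subtracting the S-03 equation from the S-04 and S-05 equations removes the quadratic terms:
-278.0 x − 241.4 y = 4724.72
6.2 x − 326.0 y = 28857.98
Solving the 2×2 system: x ≈ 58.9, y ≈ -87.4 km.
Check against S-03 (with the unrounded x, y): √((x − 43.1)²+(y − 46.6)²) = 134.93 ≈ 134.93 km. ✓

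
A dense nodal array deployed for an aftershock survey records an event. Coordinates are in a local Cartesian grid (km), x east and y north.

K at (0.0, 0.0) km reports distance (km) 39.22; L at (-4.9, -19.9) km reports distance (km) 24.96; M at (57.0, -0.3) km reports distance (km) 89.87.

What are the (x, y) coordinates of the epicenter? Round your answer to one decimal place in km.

Circle about each station: x² + y² = 39.22²; (x + 4.9)² + (y + 19.9)² = 24.96²; (x − 57.0)² + (y + 0.3)² = 89.87².
Subtracting the K equation from the L and M equations removes the quadratic terms:
-9.8 x − 39.8 y = 1335.23
114.0 x − 0.6 y = -3289.32
Solving the 2×2 system: x ≈ -29.0, y ≈ -26.4 km.
Check against K (with the unrounded x, y): √(x²+y²) = 39.22 ≈ 39.22 km. ✓

-29.0 km east, -26.4 km north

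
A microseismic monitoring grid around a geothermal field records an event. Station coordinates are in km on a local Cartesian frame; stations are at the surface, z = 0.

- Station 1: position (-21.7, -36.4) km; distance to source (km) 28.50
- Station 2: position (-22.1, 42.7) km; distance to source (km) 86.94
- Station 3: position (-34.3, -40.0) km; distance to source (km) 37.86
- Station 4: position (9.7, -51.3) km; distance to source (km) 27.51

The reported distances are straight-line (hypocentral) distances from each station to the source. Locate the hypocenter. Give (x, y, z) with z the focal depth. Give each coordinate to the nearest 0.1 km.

(-3.0, -39.4, 21.3)

Each station gives a sphere (x−x_i)² + (y−y_i)² + z² = d_i² (stations at z=0).
Subtracting the Station 1 sphere from Station 2 and Station 3: z² cancels, leaving linear equations in x and y:
-0.8 x + 158.2 y = -6230.46
-25.2 x − 7.2 y = 359.51
Solving: x ≈ -3.010, y ≈ -39.399 km (keep extra digits for the depth step; rounded: -3.0, -39.4).
Then from the Station 1 sphere: z² = 28.50² − (x + 21.7)² − (y + 36.4)² with x = -3.010, y = -39.399, so z ≈ 21.306 ≈ 21.3 km.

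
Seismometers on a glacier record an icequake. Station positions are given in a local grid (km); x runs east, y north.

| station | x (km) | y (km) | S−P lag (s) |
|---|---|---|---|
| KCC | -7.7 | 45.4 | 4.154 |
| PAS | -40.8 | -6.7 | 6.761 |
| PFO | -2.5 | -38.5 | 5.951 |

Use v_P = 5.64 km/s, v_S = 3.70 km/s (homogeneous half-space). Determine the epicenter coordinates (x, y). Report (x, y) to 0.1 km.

x ≈ 27.6 km, y ≈ 18.0 km

Distance from S−P lag: d = Δt · v_P v_S / (v_P − v_S) = Δt · (5.64·3.70)/(5.64−3.70) ≈ 10.7567·Δt.
So d_KCC = 44.68, d_PAS = 72.73, d_PFO = 64.01 km.
Circle about each station: (x + 7.7)² + (y − 45.4)² = 44.68²; (x + 40.8)² + (y + 6.7)² = 72.73²; (x + 2.5)² + (y + 38.5)² = 64.01².
Subtracting the KCC equation from the PAS and PFO equations removes the quadratic terms:
-66.2 x − 104.2 y = -3704.27
10.4 x − 167.8 y = -2732.93
Solving the 2×2 system: x ≈ 27.6, y ≈ 18.0 km.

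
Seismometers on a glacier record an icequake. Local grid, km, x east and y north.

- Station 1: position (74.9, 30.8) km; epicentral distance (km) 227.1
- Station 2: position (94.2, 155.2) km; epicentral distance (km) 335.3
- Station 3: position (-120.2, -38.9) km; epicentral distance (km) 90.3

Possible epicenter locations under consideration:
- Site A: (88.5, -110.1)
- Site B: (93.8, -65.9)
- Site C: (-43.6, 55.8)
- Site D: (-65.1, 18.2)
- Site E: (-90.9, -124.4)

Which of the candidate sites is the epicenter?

Site E

For each candidate, compare |candidate − station| to the reported distance:
Site A: residuals Station 1 85.5, Station 2 69.9, Station 3 130.2 → max 130.2 km
Site B: residuals Station 1 128.6, Station 2 114.2, Station 3 125.4 → max 128.6 km
Site C: residuals Station 1 106.0, Station 2 165.4, Station 3 31.5 → max 165.4 km
Site D: residuals Station 1 86.5, Station 2 125.2, Station 3 11.0 → max 125.2 km
Site E: residuals Station 1 0.0, Station 2 0.0, Station 3 0.1 → max 0.1 km
Only Site E has all residuals ≈ 0.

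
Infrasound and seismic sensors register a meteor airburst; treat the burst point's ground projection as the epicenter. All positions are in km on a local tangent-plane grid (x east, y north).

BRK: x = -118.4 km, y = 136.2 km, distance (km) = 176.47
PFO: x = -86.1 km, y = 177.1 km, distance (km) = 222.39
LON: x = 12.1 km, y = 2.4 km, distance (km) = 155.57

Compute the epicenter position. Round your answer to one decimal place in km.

Circle about each station: (x + 118.4)² + (y − 136.2)² = 176.47²; (x + 86.1)² + (y − 177.1)² = 222.39²; (x − 12.1)² + (y − 2.4)² = 155.57².
Subtracting the BRK equation from the PFO and LON equations removes the quadratic terms:
64.6 x + 81.8 y = -12107.03
261.0 x − 267.6 y = -25477.19
Solving the 2×2 system: x ≈ -137.8, y ≈ -39.2 km.

(-137.8, -39.2)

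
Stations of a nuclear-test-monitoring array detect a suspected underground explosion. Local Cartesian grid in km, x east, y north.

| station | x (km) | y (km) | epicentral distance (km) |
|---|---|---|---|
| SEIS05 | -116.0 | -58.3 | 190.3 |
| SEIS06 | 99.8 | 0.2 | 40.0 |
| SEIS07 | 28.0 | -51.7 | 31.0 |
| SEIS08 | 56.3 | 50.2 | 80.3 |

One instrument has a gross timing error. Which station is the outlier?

Solve using three stations at a time. Using SEIS05, SEIS06, SEIS08 (subtract circle equations pairwise → linear system) gives (x, y) ≈ (72.0, -28.6).
Distances from that point to each station vs reported:
  SEIS05: calculated 190.3 vs reported 190.3 → residual 0.0 km
  SEIS06: calculated 40.0 vs reported 40.0 → residual 0.0 km
  SEIS07: calculated 49.7 vs reported 31.0 → residual 18.7 km
  SEIS08: calculated 80.3 vs reported 80.3 → residual 0.0 km
SEIS05, SEIS06, SEIS08 are mutually consistent (residuals ≈ 0); SEIS07 is off by 18.7 km.

SEIS07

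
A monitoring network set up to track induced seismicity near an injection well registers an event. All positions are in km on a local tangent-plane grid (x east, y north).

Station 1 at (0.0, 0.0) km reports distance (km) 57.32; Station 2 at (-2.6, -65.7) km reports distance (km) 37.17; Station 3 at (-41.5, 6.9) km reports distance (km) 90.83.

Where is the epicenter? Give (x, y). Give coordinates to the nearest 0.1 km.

Circle about each station: x² + y² = 57.32²; (x + 2.6)² + (y + 65.7)² = 37.17²; (x + 41.5)² + (y − 6.9)² = 90.83².
Subtracting the Station 1 equation from the Station 2 and Station 3 equations removes the quadratic terms:
-5.2 x − 131.4 y = 6227.22
-83.0 x + 13.8 y = -3194.65
Solving the 2×2 system: x ≈ 30.4, y ≈ -48.6 km.
Check against Station 1 (with the unrounded x, y): √(x²+y²) = 57.33 ≈ 57.32 km. ✓

30.4 km east, -48.6 km north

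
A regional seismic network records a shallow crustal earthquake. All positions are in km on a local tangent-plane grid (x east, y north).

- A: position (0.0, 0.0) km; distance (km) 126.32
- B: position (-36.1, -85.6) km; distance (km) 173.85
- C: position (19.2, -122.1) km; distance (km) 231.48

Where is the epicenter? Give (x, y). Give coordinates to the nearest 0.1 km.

Circle about each station: x² + y² = 126.32²; (x + 36.1)² + (y + 85.6)² = 173.85²; (x − 19.2)² + (y + 122.1)² = 231.48².
Subtracting the A equation from the B and C equations removes the quadratic terms:
-72.2 x − 171.2 y = -5636.51
38.4 x − 244.2 y = -22349.20
Solving the 2×2 system: x ≈ -101.2, y ≈ 75.6 km.
Check against A (with the unrounded x, y): √(x²+y²) = 126.33 ≈ 126.32 km. ✓

(-101.2, 75.6)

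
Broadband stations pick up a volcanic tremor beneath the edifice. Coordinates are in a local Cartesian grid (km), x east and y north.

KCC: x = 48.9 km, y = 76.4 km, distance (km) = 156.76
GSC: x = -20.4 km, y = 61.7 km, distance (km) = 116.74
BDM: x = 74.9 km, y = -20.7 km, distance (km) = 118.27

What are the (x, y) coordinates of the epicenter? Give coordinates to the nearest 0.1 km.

x ≈ -38.7 km, y ≈ -53.6 km

Circle about each station: (x − 48.9)² + (y − 76.4)² = 156.76²; (x + 20.4)² + (y − 61.7)² = 116.74²; (x − 74.9)² + (y + 20.7)² = 118.27².
Subtracting pairs of circle equations eliminates x²+y² and gives linear equations (the radical axes):
-138.6 x − 29.4 y = 6940.35
52.0 x − 194.2 y = 8396.23
Solving the 2×2 system: x ≈ -38.7, y ≈ -53.6 km.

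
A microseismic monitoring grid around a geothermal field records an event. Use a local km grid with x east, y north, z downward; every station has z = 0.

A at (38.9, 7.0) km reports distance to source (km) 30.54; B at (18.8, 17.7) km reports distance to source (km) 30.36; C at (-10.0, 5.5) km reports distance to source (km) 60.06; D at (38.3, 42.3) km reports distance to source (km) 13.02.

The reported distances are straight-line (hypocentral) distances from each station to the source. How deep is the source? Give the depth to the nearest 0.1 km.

z ≈ 10.8 km

Each station gives a sphere (x−x_i)² + (y−y_i)² + z² = d_i² (stations at z=0).
Subtracting the A sphere from B and C: z² cancels, leaving linear equations in x and y:
-40.2 x + 21.4 y = -884.52
-97.8 x − 3.0 y = -4106.47
Solving: x ≈ 40.900, y ≈ 35.497 km (keep extra digits for the depth step; rounded: 40.9, 35.5).
Then from the A sphere: z² = 30.54² − (x − 38.9)² − (y − 7.0)² with x = 40.900, y = 35.497, so z ≈ 10.799 ≈ 10.8 km.
Check against D (with the unrounded solution): distance 13.02 ≈ 13.02 km. ✓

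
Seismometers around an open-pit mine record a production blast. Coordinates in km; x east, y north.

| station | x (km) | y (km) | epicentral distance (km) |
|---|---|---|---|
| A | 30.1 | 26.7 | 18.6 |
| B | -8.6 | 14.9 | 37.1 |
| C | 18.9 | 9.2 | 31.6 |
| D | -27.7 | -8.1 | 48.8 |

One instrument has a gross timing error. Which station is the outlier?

D

Solve using three stations at a time. Using A, B, C (subtract circle equations pairwise → linear system) gives (x, y) ≈ (18.0, 40.8).
Distances from that point to each station vs reported:
  A: calculated 18.6 vs reported 18.6 → residual 0.0 km
  B: calculated 37.1 vs reported 37.1 → residual 0.0 km
  C: calculated 31.6 vs reported 31.6 → residual 0.0 km
  D: calculated 66.9 vs reported 48.8 → residual 18.1 km
A, B, C are mutually consistent (residuals ≈ 0); D is off by 18.1 km.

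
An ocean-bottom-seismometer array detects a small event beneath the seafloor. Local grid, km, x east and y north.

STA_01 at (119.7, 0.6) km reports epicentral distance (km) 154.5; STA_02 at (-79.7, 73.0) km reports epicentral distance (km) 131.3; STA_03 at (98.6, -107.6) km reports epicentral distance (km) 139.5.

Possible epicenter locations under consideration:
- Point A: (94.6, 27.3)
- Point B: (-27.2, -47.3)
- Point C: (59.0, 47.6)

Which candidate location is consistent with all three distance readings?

For each candidate, compare |candidate − station| to the reported distance:
Point A: residuals STA_01 117.9, STA_02 48.9, STA_03 4.5 → max 117.9 km
Point B: residuals STA_01 0.0, STA_02 0.0, STA_03 0.0 → max 0.0 km
Point C: residuals STA_01 77.7, STA_02 9.7, STA_03 20.7 → max 77.7 km
Only Point B has all residuals ≈ 0.

Point B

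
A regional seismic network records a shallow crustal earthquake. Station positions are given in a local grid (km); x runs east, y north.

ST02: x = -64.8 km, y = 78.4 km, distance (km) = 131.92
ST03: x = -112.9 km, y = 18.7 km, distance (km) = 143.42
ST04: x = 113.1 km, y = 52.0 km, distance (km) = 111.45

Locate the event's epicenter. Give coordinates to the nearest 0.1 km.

25.9 km east, -17.4 km north

Circle about each station: (x + 64.8)² + (y − 78.4)² = 131.92²; (x + 112.9)² + (y − 18.7)² = 143.42²; (x − 113.1)² + (y − 52.0)² = 111.45².
Subtracting pairs of circle equations eliminates x²+y² and gives linear equations (the radical axes):
-96.2 x − 119.4 y = -415.91
355.8 x − 52.8 y = 10131.79
Solving the 2×2 system: x ≈ 25.9, y ≈ -17.4 km.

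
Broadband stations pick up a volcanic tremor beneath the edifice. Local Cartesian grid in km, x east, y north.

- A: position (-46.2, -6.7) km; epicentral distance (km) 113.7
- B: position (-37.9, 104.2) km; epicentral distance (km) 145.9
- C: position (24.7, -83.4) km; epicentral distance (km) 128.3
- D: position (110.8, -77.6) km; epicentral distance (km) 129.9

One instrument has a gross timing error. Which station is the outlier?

Solve using three stations at a time. Using A, C, D (subtract circle equations pairwise → linear system) gives (x, y) ≈ (57.2, 40.8).
Distances from that point to each station vs reported:
  A: calculated 113.8 vs reported 113.7 → residual 0.1 km
  B: calculated 114.3 vs reported 145.9 → residual 31.6 km
  C: calculated 128.4 vs reported 128.3 → residual 0.1 km
  D: calculated 130.0 vs reported 129.9 → residual 0.1 km
A, C, D are mutually consistent (residuals ≈ 0); B is off by 31.6 km.

B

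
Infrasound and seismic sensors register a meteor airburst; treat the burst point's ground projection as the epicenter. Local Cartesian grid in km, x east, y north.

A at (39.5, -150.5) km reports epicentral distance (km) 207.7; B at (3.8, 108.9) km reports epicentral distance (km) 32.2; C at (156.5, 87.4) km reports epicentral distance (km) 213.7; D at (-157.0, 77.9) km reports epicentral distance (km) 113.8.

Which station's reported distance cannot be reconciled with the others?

Solve using three stations at a time. Using A, C, D (subtract circle equations pairwise → linear system) gives (x, y) ≈ (-51.0, 36.4).
Distances from that point to each station vs reported:
  A: calculated 207.7 vs reported 207.7 → residual 0.0 km
  B: calculated 90.9 vs reported 32.2 → residual 58.7 km
  C: calculated 213.7 vs reported 213.7 → residual 0.0 km
  D: calculated 113.8 vs reported 113.8 → residual 0.0 km
A, C, D are mutually consistent (residuals ≈ 0); B is off by 58.7 km.

B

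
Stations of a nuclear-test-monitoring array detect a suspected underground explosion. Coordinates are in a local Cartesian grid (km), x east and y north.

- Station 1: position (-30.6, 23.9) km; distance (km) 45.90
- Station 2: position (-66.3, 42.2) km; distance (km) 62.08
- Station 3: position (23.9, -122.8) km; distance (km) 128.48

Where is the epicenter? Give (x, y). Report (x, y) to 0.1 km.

Circle about each station: (x + 30.6)² + (y − 23.9)² = 45.90²; (x + 66.3)² + (y − 42.2)² = 62.08²; (x − 23.9)² + (y + 122.8)² = 128.48².
Subtracting pairs of circle equations eliminates x²+y² and gives linear equations (the radical axes):
-71.4 x + 36.6 y = 2921.84
109.0 x − 293.4 y = -256.82
Solving the 2×2 system: x ≈ -50.0, y ≈ -17.7 km.

(-50.0, -17.7)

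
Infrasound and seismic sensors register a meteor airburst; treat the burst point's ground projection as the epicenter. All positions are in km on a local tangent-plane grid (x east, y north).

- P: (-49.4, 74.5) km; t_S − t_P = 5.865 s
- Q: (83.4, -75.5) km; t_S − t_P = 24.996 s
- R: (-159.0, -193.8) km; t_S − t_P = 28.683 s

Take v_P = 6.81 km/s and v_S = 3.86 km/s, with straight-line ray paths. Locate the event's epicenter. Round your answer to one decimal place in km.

Distance from S−P lag: d = Δt · v_P v_S / (v_P − v_S) = Δt · (6.81·3.86)/(6.81−3.86) ≈ 8.9107·Δt.
So d_P = 52.26, d_Q = 222.73, d_R = 255.59 km.
Circle about each station: (x + 49.4)² + (y − 74.5)² = 52.26²; (x − 83.4)² + (y + 75.5)² = 222.73²; (x + 159.0)² + (y + 193.8)² = 255.59².
Subtracting pairs of circle equations eliminates x²+y² and gives linear equations (the radical axes):
265.6 x − 300.0 y = -42212.35
-219.2 x − 536.6 y = -7746.31
Solving the 2×2 system: x ≈ -97.6, y ≈ 54.3 km.
Check against P (with the unrounded x, y): √((x + 49.4)²+(y − 74.5)²) = 52.26 ≈ 52.26 km. ✓

(-97.6, 54.3)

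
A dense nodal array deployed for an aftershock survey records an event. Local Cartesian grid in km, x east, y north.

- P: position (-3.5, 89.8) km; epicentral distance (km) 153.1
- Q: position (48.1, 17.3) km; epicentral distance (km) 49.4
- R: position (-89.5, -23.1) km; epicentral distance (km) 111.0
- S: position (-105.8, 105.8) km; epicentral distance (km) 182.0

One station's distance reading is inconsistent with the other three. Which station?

P

Solve using three stations at a time. Using Q, R, S (subtract circle equations pairwise → linear system) gives (x, y) ≈ (21.5, -24.3).
Distances from that point to each station vs reported:
  P: calculated 116.8 vs reported 153.1 → residual 36.3 km
  Q: calculated 49.4 vs reported 49.4 → residual 0.0 km
  R: calculated 111.0 vs reported 111.0 → residual 0.0 km
  S: calculated 182.0 vs reported 182.0 → residual 0.0 km
Q, R, S are mutually consistent (residuals ≈ 0); P is off by 36.3 km.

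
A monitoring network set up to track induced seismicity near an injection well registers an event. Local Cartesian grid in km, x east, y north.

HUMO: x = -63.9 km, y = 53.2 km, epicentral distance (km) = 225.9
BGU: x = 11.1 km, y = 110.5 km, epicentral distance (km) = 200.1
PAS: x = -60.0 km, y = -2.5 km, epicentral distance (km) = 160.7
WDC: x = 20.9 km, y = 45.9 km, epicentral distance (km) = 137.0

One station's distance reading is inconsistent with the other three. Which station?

HUMO

Solve using three stations at a time. Using BGU, PAS, WDC (subtract circle equations pairwise → linear system) gives (x, y) ≈ (82.7, -76.3).
Distances from that point to each station vs reported:
  HUMO: calculated 195.6 vs reported 225.9 → residual 30.3 km
  BGU: calculated 200.1 vs reported 200.1 → residual 0.0 km
  PAS: calculated 160.7 vs reported 160.7 → residual 0.0 km
  WDC: calculated 137.0 vs reported 137.0 → residual 0.0 km
BGU, PAS, WDC are mutually consistent (residuals ≈ 0); HUMO is off by 30.3 km.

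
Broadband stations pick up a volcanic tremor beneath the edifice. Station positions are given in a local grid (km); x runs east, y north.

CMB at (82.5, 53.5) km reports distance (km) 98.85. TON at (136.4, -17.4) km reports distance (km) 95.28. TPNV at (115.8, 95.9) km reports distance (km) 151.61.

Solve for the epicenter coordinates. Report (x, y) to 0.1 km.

(43.2, -37.2)

Circle about each station: (x − 82.5)² + (y − 53.5)² = 98.85²; (x − 136.4)² + (y + 17.4)² = 95.28²; (x − 115.8)² + (y − 95.9)² = 151.61².
Subtracting pairs of circle equations eliminates x²+y² and gives linear equations (the radical axes):
107.8 x − 141.8 y = 9932.26
66.6 x + 84.8 y = -276.32
Solving the 2×2 system: x ≈ 43.2, y ≈ -37.2 km.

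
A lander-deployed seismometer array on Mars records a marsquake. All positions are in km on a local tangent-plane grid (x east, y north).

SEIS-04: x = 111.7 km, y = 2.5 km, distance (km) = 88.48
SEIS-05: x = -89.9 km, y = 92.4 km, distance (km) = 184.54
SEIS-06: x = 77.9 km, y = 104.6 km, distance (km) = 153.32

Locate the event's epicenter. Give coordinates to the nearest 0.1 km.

Circle about each station: (x − 111.7)² + (y − 2.5)² = 88.48²; (x + 89.9)² + (y − 92.4)² = 184.54²; (x − 77.9)² + (y − 104.6)² = 153.32².
Subtracting the SEIS-04 equation from the SEIS-05 and SEIS-06 equations removes the quadratic terms:
-403.2 x + 179.8 y = -22089.67
-67.6 x + 204.2 y = -11151.88
Solving the 2×2 system: x ≈ 35.7, y ≈ -42.8 km.
Check against SEIS-04 (with the unrounded x, y): √((x − 111.7)²+(y − 2.5)²) = 88.47 ≈ 88.48 km. ✓

(35.7, -42.8)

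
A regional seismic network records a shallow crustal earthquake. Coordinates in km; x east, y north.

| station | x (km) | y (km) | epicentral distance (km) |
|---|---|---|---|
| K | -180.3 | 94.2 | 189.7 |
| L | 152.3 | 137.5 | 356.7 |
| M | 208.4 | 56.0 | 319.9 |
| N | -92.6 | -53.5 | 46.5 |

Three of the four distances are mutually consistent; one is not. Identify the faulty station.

Solve using three stations at a time. Using K, L, N (subtract circle equations pairwise → linear system) gives (x, y) ≈ (-124.7, -87.2).
Distances from that point to each station vs reported:
  K: calculated 189.7 vs reported 189.7 → residual 0.0 km
  L: calculated 356.7 vs reported 356.7 → residual 0.0 km
  M: calculated 362.6 vs reported 319.9 → residual 42.7 km
  N: calculated 46.6 vs reported 46.5 → residual 0.1 km
K, L, N are mutually consistent (residuals ≈ 0); M is off by 42.7 km.

M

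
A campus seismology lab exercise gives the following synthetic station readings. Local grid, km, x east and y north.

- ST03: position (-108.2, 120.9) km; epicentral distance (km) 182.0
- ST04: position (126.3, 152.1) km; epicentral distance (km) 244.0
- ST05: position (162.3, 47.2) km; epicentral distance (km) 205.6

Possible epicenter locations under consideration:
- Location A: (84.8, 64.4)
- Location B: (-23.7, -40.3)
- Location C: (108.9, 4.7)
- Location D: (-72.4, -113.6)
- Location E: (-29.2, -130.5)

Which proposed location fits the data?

For each candidate, compare |candidate − station| to the reported distance:
Location A: residuals ST03 19.1, ST04 147.0, ST05 126.2 → max 147.0 km
Location B: residuals ST03 0.0, ST04 0.0, ST05 0.0 → max 0.0 km
Location C: residuals ST03 64.2, ST04 95.6, ST05 137.4 → max 137.4 km
Location D: residuals ST03 55.2, ST04 87.8, ST05 78.9 → max 87.8 km
Location E: residuals ST03 81.5, ST04 78.6, ST05 55.6 → max 81.5 km
Only Location B has all residuals ≈ 0.

Location B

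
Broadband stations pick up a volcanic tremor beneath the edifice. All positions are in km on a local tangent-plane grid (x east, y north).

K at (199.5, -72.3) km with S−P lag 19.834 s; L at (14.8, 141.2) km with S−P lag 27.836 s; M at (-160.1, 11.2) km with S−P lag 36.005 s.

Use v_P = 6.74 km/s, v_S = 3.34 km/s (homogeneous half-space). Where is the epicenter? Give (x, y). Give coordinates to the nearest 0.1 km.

Distance from S−P lag: d = Δt · v_P v_S / (v_P − v_S) = Δt · (6.74·3.34)/(6.74−3.34) ≈ 6.6211·Δt.
So d_K = 131.32, d_L = 184.30, d_M = 238.39 km.
Circle about each station: (x − 199.5)² + (y + 72.3)² = 131.32²; (x − 14.8)² + (y − 141.2)² = 184.30²; (x + 160.1)² + (y − 11.2)² = 238.39².
Subtracting pairs of circle equations eliminates x²+y² and gives linear equations (the radical axes):
-369.4 x + 427.0 y = -41592.61
-719.2 x + 167.0 y = -58854.94
Solving the 2×2 system: x ≈ 74.1, y ≈ -33.3 km.

x ≈ 74.1 km, y ≈ -33.3 km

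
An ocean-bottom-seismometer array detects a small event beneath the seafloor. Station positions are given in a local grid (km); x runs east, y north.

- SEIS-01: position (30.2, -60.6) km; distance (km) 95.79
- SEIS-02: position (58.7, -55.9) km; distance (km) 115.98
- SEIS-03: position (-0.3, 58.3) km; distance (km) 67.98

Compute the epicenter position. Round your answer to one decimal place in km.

-40.8 km east, 3.7 km north

Circle about each station: (x − 30.2)² + (y + 60.6)² = 95.79²; (x − 58.7)² + (y + 55.9)² = 115.98²; (x + 0.3)² + (y − 58.3)² = 67.98².
Subtracting pairs of circle equations eliminates x²+y² and gives linear equations (the radical axes):
57.0 x + 9.4 y = -2289.54
-61.0 x + 237.8 y = 3369.02
Solving the 2×2 system: x ≈ -40.8, y ≈ 3.7 km.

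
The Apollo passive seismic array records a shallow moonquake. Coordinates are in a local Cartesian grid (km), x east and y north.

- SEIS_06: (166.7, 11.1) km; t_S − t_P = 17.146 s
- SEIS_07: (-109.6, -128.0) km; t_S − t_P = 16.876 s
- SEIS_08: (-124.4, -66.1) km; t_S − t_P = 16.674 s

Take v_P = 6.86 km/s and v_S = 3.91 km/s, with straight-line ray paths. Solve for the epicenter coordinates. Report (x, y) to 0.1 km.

Distance from S−P lag: d = Δt · v_P v_S / (v_P − v_S) = Δt · (6.86·3.91)/(6.86−3.91) ≈ 9.0924·Δt.
So d_SEIS_06 = 155.90, d_SEIS_07 = 153.44, d_SEIS_08 = 151.61 km.
Circle about each station: (x − 166.7)² + (y − 11.1)² = 155.90²; (x + 109.6)² + (y + 128.0)² = 153.44²; (x + 124.4)² + (y + 66.1)² = 151.61².
Subtracting the SEIS_06 equation from the SEIS_07 and SEIS_08 equations removes the quadratic terms:
-552.6 x − 278.2 y = 1245.04
-582.2 x − 154.4 y = -6748.31
Solving the 2×2 system: x ≈ 27.0, y ≈ -58.1 km.

27.0 km east, -58.1 km north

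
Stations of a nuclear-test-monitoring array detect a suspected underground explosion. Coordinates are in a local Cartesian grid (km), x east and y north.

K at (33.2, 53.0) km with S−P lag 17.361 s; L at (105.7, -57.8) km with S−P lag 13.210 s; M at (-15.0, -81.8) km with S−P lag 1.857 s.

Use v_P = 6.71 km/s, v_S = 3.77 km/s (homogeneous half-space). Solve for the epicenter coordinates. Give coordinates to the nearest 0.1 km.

(-2.7, -92.0)

Distance from S−P lag: d = Δt · v_P v_S / (v_P − v_S) = Δt · (6.71·3.77)/(6.71−3.77) ≈ 8.6043·Δt.
So d_K = 149.38, d_L = 113.66, d_M = 15.98 km.
Circle about each station: (x − 33.2)² + (y − 53.0)² = 149.38²; (x − 105.7)² + (y + 57.8)² = 113.66²; (x + 15.0)² + (y + 81.8)² = 15.98².
Subtracting the K equation from the L and M equations removes the quadratic terms:
145.0 x − 221.6 y = 19997.88
-96.4 x − 269.6 y = 25064.02
Solving the 2×2 system: x ≈ -2.7, y ≈ -92.0 km.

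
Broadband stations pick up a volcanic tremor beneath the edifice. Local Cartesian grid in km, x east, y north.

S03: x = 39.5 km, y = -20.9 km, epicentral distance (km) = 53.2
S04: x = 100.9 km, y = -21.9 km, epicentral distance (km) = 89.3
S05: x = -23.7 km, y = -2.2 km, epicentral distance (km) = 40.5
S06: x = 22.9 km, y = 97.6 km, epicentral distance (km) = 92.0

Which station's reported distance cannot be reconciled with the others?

Solve using three stations at a time. Using S04, S05, S06 (subtract circle equations pairwise → linear system) gives (x, y) ≈ (16.0, 5.8).
Distances from that point to each station vs reported:
  S03: calculated 35.6 vs reported 53.2 → residual 17.6 km
  S04: calculated 89.3 vs reported 89.3 → residual 0.0 km
  S05: calculated 40.5 vs reported 40.5 → residual 0.0 km
  S06: calculated 92.0 vs reported 92.0 → residual 0.0 km
S04, S05, S06 are mutually consistent (residuals ≈ 0); S03 is off by 17.6 km.

S03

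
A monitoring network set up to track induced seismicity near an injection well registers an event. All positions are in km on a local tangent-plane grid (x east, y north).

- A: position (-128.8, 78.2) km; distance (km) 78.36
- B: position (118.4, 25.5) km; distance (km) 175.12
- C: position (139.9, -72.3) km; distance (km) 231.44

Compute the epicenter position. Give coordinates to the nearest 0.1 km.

Circle about each station: (x + 128.8)² + (y − 78.2)² = 78.36²; (x − 118.4)² + (y − 25.5)² = 175.12²; (x − 139.9)² + (y + 72.3)² = 231.44².
Subtracting the A equation from the B and C equations removes the quadratic terms:
494.4 x − 105.4 y = -32562.59
537.4 x − 301.0 y = -45329.56
Solving the 2×2 system: x ≈ -54.5, y ≈ 53.3 km.

(-54.5, 53.3)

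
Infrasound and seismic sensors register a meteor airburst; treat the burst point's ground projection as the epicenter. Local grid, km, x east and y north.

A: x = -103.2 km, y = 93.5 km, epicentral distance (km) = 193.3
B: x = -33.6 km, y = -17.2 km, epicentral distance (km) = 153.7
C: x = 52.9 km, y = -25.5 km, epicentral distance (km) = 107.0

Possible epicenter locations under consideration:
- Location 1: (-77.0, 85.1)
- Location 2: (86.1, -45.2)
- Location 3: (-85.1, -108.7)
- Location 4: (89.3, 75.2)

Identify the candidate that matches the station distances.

For each candidate, compare |candidate − station| to the reported distance:
Location 1: residuals A 165.8, B 42.6, C 63.6 → max 165.8 km
Location 2: residuals A 41.4, B 30.8, C 68.4 → max 68.4 km
Location 3: residuals A 9.7, B 48.7, C 54.1 → max 54.1 km
Location 4: residuals A 0.1, B 0.1, C 0.1 → max 0.1 km
Only Location 4 has all residuals ≈ 0.

Location 4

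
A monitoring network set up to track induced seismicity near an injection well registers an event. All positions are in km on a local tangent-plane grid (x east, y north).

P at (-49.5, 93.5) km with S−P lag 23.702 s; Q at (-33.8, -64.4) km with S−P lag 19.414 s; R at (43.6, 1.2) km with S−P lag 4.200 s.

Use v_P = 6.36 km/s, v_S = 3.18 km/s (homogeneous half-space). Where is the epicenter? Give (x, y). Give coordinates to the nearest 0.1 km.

(70.3, 2.0)

Distance from S−P lag: d = Δt · v_P v_S / (v_P − v_S) = Δt · (6.36·3.18)/(6.36−3.18) ≈ 6.3600·Δt.
So d_P = 150.74, d_Q = 123.47, d_R = 26.71 km.
Circle about each station: (x + 49.5)² + (y − 93.5)² = 150.74²; (x + 33.8)² + (y + 64.4)² = 123.47²; (x − 43.6)² + (y − 1.2)² = 26.71².
Subtracting pairs of circle equations eliminates x²+y² and gives linear equations (the radical axes):
31.4 x − 315.8 y = 1575.01
186.2 x − 184.6 y = 12719.02
Solving the 2×2 system: x ≈ 70.3, y ≈ 2.0 km.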